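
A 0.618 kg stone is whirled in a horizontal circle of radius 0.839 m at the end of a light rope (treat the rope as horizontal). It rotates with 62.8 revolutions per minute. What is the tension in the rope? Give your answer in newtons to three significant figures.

ω = 62.8 rev/min × 2π/60 = 6.576 rad/s, so v = ωr = 6.576 × 0.839 = 5.518 m/s.
The tension is the only horizontal force, so it supplies the full centripetal force: T = m v²/r = 0.618 × (5.518)²/0.839 = 0.618 × 30.44/0.839 = 22.42 N.

22.4 N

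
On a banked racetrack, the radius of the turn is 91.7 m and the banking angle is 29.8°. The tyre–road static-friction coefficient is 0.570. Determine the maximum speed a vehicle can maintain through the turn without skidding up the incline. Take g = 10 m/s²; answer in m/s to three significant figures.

39.4 m/s

At the maximum speed, friction acts down the slope at its limiting value f = μN. Radially (horizontal, toward centre): N sinθ + μN cosθ = mv²/r. Vertically: N cosθ − μN sinθ = mg.
Dividing: v² = r g (sinθ + μcosθ)/(cosθ − μsinθ).
sinθ + μcosθ = 0.4970 + 0.570×0.8678 = 0.9916; cosθ − μsinθ = 0.8678 − 0.570×0.4970 = 0.5845.
v² = 91.7 × 10.0 × 0.9916/0.5845 = 1556 m²/s², so v = 39.44 m/s.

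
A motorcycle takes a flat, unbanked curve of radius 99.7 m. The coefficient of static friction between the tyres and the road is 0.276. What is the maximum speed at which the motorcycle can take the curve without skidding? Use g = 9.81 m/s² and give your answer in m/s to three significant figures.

Friction provides the centripetal force on a flat curve. At maximum speed it is at its limiting value: μ_s m g = m v²/r.
Mass cancels: v_max = √(μ_s g r) = √(0.276 × 9.81 × 99.7) = √269.9 = 16.43 m/s.

16.4 m/s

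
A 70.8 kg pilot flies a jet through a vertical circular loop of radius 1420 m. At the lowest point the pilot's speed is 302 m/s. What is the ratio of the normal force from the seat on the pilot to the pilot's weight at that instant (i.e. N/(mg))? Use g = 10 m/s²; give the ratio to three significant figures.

At the bottom, N − mg = mv²/r, so N = m(v²/r + g) and N/(mg) = v²/(rg) + 1 = (302)²/(1420 × 10.0) + 1 = 6.423 + 1 = 7.423.

7.42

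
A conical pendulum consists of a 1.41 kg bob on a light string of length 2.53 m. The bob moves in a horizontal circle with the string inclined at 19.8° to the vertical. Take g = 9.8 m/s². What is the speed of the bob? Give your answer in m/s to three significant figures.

The radius of the circle is r = L sinθ = 2.53 × sin 19.8° = 0.8570 m.
Horizontally T sinθ = mv²/r and vertically T cosθ = mg, so tanθ = v²/(rg).
v = √(r g tanθ) = √(0.8570 × 9.8 × 0.3600) = √3.024 = 1.739 m/s.

1.74 m/s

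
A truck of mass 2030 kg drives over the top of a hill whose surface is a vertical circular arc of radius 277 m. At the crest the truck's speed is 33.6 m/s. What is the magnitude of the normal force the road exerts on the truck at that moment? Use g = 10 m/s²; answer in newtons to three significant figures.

At the crest the centripetal acceleration points downward (toward the centre of the arc), so mg − N = mv²/r.
N = m(g − v²/r) = 2030 × (10.0 − (33.6)²/277) = 2030 × (10.0 − 4.076) = 2030 × 5.924 = 12030 N.

12000 N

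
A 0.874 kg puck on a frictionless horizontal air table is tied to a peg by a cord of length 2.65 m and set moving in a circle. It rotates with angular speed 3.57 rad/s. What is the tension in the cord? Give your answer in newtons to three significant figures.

v = ωr = 3.57 × 2.65 = 9.460 m/s.
The tension is the only horizontal force, so it supplies the full centripetal force: T = m v²/r = 0.874 × (9.460)²/2.65 = 0.874 × 89.50/2.65 = 29.52 N.

29.5 N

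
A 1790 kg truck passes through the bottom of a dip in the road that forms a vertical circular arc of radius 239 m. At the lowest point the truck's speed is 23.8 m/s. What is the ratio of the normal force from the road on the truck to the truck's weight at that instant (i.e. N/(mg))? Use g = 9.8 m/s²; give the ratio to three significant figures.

1.24

At the bottom, N − mg = mv²/r, so N = m(v²/r + g) and N/(mg) = v²/(rg) + 1 = (23.8)²/(239 × 9.8) + 1 = 0.2418 + 1 = 1.242.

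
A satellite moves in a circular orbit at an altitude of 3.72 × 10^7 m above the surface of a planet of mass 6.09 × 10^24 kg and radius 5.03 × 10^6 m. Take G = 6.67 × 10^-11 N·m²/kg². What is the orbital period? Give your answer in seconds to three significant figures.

r = R + h = 5.03 × 10^6 + 3.72 × 10^7 = 4.223 × 10^7 m. Gravity provides the centripetal force: G M m / r² = m v² / r ⇒ v = √(GM/r) = 3101 m/s.
T = 2πr/v = 2π × 4.223 × 10^7 / 3101 = 85550 s.

85600 s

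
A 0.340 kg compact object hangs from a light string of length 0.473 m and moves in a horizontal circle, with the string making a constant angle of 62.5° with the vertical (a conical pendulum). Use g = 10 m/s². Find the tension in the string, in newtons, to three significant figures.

7.36 N

Vertically the bob has no acceleration, so T cosθ = mg.
T = mg/cosθ = 0.340 × 10.0 / cos 62.5° = 3.400/0.4617 = 7.363 N.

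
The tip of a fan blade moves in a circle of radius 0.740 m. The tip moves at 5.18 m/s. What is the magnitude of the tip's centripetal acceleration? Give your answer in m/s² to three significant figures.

36.3 m/s²

a_c = v²/r = (5.180)²/0.740 = 26.83/0.740 = 36.26 m/s².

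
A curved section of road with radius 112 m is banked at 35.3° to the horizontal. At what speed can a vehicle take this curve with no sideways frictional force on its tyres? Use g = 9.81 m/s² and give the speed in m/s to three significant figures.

27.9 m/s

On a frictionless banked curve, N sinθ = mv²/r and N cosθ = mg, so tanθ = v²/(rg).
v = √(r g tanθ) = √(112 × 9.81 × tan 35.3°) = √(112 × 9.81 × 0.7080) = √777.9 = 27.89 m/s.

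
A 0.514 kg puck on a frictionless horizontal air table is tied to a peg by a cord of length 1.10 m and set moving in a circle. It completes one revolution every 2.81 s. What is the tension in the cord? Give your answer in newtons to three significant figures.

2.83 N

v = 2πr/T = 2π × 1.10/2.81 = 2.460 m/s.
The tension is the only horizontal force, so it supplies the full centripetal force: T = m v²/r = 0.514 × (2.460)²/1.10 = 0.514 × 6.050/1.10 = 2.827 N.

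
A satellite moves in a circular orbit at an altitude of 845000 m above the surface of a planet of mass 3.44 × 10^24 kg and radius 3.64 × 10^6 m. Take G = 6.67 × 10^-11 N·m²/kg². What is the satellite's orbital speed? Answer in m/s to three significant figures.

7150 m/s

Orbital radius r = R + h = 3.64 × 10^6 + 845000 = 4.485 × 10^6 m.
Gravity supplies the centripetal force: G M m / r² = m v² / r, so v = √(GM/r).
v = √(6.67 × 10^-11 × 3.44 × 10^24 / 4.485 × 10^6) = √(5.116 × 10^7) = 7153 m/s.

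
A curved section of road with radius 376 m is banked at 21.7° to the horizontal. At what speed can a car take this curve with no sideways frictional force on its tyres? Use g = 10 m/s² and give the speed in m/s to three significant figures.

On a frictionless banked curve, N sinθ = mv²/r and N cosθ = mg, so tanθ = v²/(rg).
v = √(r g tanθ) = √(376 × 10.0 × tan 21.7°) = √(376 × 10.0 × 0.3979) = √1496 = 38.68 m/s.

38.7 m/s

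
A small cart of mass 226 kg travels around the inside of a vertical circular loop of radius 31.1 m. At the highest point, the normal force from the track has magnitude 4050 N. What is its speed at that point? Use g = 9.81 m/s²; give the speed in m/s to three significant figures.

29.4 m/s

At the top, N + mg = mv²/r, so v = √(r(N/m + g)) = √(31.1 × (4050/226 + 9.81)) = √(31.1 × 27.73) = √862.4 = 29.37 m/s.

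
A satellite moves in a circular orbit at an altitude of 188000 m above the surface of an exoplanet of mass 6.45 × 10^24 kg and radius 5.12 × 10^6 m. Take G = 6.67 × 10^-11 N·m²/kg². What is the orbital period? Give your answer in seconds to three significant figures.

r = R + h = 5.12 × 10^6 + 188000 = 5.308 × 10^6 m. Gravity provides the centripetal force: G M m / r² = m v² / r ⇒ v = √(GM/r) = 9003 m/s.
T = 2πr/v = 2π × 5.308 × 10^6 / 9003 = 3705 s.

3700 s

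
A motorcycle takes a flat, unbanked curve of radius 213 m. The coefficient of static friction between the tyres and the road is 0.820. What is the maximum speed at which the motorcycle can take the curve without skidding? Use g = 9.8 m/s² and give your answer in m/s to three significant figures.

41.4 m/s

On a flat curve, static friction is the only horizontal force, so it must supply the full centripetal force: μ_s m g = m v²/r.
Mass cancels: v_max = √(μ_s g r) = √(0.820 × 9.8 × 213) = √1712 = 41.37 m/s.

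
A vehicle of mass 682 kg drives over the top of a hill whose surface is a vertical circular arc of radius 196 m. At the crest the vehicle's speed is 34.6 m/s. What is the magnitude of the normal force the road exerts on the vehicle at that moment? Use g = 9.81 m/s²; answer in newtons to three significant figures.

2520 N

At the crest the centripetal acceleration points downward (toward the centre of the arc), so mg − N = mv²/r.
N = m(g − v²/r) = 682 × (9.81 − (34.6)²/196) = 682 × (9.81 − 6.108) = 682 × 3.702 = 2525 N.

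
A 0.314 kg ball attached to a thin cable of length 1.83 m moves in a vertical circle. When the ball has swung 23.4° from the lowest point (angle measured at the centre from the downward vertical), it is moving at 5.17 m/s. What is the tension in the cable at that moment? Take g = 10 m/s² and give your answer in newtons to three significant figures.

7.47 N

Take the radial direction toward the centre of the circle as positive. The component of the weight along the string toward the centre is −mg cos φ (φ measured from the bottom), so Newton's second law along the string gives T − mg cos φ = m v²/r.
cos 23.4° = 0.9178, so T = m(v²/r + g cos φ) = 0.314 × ((5.17)²/1.83 + 10.0 × 0.9178) = 0.314 × (14.61 + (9.178)) = 0.314 × 23.78 = 7.468 N.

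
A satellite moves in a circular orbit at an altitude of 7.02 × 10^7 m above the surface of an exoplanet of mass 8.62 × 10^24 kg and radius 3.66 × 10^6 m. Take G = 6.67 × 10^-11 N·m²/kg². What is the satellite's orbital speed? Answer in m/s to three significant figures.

Orbital radius r = R + h = 3.66 × 10^6 + 7.02 × 10^7 = 7.386 × 10^7 m.
Gravity supplies the centripetal force: G M m / r² = m v² / r, so v = √(GM/r).
v = √(6.67 × 10^-11 × 8.62 × 10^24 / 7.386 × 10^7) = √(7.784 × 10^6) = 2790 m/s.

2790 m/s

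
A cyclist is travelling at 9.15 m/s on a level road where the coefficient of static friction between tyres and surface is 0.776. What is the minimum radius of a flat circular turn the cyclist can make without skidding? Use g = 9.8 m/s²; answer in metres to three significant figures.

11.0 m

At the limit, μ_s m g = m v²/r, so r_min = v²/(μ_s g) = (9.15)²/(0.776 × 9.8) = 83.72/7.605 = 11.01 m.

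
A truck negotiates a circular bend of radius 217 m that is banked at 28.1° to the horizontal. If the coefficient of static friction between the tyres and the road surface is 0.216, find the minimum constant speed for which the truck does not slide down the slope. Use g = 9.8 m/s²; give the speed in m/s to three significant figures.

24.6 m/s

At the minimum speed, friction acts up the slope at its limiting value f = μN. Radially (horizontal, toward centre): N sinθ − μN cosθ = mv²/r. Vertically: N cosθ + μN sinθ = mg.
Dividing: v² = r g (sinθ − μcosθ)/(cosθ + μsinθ).
sinθ − μcosθ = 0.4710 − 0.216×0.8821 = 0.2805; cosθ + μsinθ = 0.8821 + 0.216×0.4710 = 0.9839.
v² = 217 × 9.8 × 0.2805/0.9839 = 606.2 m²/s², so v = 24.62 m/s.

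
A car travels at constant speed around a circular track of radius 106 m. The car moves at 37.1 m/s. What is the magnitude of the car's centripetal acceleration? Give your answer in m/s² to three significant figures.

a_c = v²/r = (37.10)²/106 = 1376/106 = 12.99 m/s².

13.0 m/s²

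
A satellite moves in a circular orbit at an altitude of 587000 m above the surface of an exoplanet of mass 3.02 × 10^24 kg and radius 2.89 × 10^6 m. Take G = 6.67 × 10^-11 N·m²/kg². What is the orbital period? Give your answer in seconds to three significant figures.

r = R + h = 2.89 × 10^6 + 587000 = 3.477 × 10^6 m. Gravity provides the centripetal force: G M m / r² = m v² / r ⇒ v = √(GM/r) = 7611 m/s.
T = 2πr/v = 2π × 3.477 × 10^6 / 7611 = 2870 s.

2870 s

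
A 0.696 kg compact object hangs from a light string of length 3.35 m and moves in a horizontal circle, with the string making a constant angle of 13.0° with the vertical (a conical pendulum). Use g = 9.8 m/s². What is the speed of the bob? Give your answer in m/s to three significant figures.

The radius of the circle is r = L sinθ = 3.35 × sin 13.0° = 0.7536 m.
Horizontally T sinθ = mv²/r and vertically T cosθ = mg, so tanθ = v²/(rg).
v = √(r g tanθ) = √(0.7536 × 9.8 × 0.2309) = √1.705 = 1.306 m/s.

1.31 m/s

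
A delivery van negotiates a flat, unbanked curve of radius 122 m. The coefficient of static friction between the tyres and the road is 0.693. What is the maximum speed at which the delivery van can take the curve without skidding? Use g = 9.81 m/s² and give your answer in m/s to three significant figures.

The only inward force on a level bend is static friction, so at the limit f_s = μ_s N = μ_s m g = m v²/r.
Mass cancels: v_max = √(μ_s g r) = √(0.693 × 9.81 × 122) = √829.4 = 28.80 m/s.

28.8 m/s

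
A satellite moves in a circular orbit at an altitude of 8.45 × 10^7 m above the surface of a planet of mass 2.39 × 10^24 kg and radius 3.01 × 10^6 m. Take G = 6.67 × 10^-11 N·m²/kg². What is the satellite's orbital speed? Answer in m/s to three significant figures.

Orbital radius r = R + h = 3.01 × 10^6 + 8.45 × 10^7 = 8.751 × 10^7 m.
Gravity supplies the centripetal force: G M m / r² = m v² / r, so v = √(GM/r).
v = √(6.67 × 10^-11 × 2.39 × 10^24 / 8.751 × 10^7) = √(1.822 × 10^6) = 1350 m/s.

1350 m/s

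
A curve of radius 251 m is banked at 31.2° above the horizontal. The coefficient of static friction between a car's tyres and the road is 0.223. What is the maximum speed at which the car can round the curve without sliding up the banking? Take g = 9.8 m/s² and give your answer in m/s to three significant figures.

48.5 m/s

At the maximum speed, friction acts down the slope at its limiting value f = μN. Radially (horizontal, toward centre): N sinθ + μN cosθ = mv²/r. Vertically: N cosθ − μN sinθ = mg.
Dividing: v² = r g (sinθ + μcosθ)/(cosθ − μsinθ).
sinθ + μcosθ = 0.5180 + 0.223×0.8554 = 0.7088; cosθ − μsinθ = 0.8554 − 0.223×0.5180 = 0.7398.
v² = 251 × 9.8 × 0.7088/0.7398 = 2356 m²/s², so v = 48.54 m/s.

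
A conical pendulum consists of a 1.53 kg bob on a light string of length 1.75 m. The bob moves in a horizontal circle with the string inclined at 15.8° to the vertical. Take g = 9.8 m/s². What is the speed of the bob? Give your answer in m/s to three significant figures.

The radius of the circle is r = L sinθ = 1.75 × sin 15.8° = 0.4765 m.
Horizontally T sinθ = mv²/r and vertically T cosθ = mg, so tanθ = v²/(rg).
v = √(r g tanθ) = √(0.4765 × 9.8 × 0.2830) = √1.321 = 1.150 m/s.

1.15 m/s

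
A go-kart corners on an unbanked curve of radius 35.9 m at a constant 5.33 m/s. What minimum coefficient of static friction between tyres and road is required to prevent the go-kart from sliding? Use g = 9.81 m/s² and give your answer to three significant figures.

Friction provides the centripetal force: μ_s m g = m v²/r, so μ_s = v²/(g r) = (5.330)²/(9.81 × 35.9) = 28.41/352.2 = 0.08067.

0.0807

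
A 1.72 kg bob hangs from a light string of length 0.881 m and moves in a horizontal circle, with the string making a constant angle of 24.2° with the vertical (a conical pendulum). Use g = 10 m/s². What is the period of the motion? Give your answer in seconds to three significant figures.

r = L sinθ = 0.3611 m. From T sinθ = mω²r and T cosθ = mg: tanθ = ω²r/g, so ω² = g tanθ / r = g/(L cosθ).
ω = √(g/(L cosθ)) = √(10.0/(0.881 × 0.9121)) = √12.44 = 3.528 rad/s.
Period = 2π/ω = 1.781 s.

1.78 s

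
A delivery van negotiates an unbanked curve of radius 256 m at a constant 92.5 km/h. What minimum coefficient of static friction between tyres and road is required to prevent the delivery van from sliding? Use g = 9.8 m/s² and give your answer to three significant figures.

v = 92.5/3.6 = 25.69 m/s.
Friction provides the centripetal force: μ_s m g = m v²/r, so μ_s = v²/(g r) = (25.69)²/(9.8 × 256) = 660.2/2509 = 0.2632.

0.263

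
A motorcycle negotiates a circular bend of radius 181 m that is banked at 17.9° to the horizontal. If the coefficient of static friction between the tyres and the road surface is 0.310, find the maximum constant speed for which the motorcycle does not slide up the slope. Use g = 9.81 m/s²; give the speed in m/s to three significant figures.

35.3 m/s

At the maximum speed, friction acts down the slope at its limiting value f = μN. Radially (horizontal, toward centre): N sinθ + μN cosθ = mv²/r. Vertically: N cosθ − μN sinθ = mg.
Dividing: v² = r g (sinθ + μcosθ)/(cosθ − μsinθ).
sinθ + μcosθ = 0.3074 + 0.310×0.9516 = 0.6024; cosθ − μsinθ = 0.9516 − 0.310×0.3074 = 0.8563.
v² = 181 × 9.81 × 0.6024/0.8563 = 1249 m²/s², so v = 35.34 m/s.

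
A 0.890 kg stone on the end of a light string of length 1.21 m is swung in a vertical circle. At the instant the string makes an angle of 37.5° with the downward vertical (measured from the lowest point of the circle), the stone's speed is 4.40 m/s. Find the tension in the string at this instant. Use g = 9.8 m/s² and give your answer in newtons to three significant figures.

Take the radial direction toward the centre of the circle as positive. The component of the weight along the string toward the centre is −mg cos φ (φ measured from the bottom), so Newton's second law along the string gives T − mg cos φ = m v²/r.
cos 37.5° = 0.7934, so T = m(v²/r + g cos φ) = 0.890 × ((4.40)²/1.21 + 9.8 × 0.7934) = 0.890 × (16.00 + (7.775)) = 0.890 × 23.77 = 21.16 N.

21.2 N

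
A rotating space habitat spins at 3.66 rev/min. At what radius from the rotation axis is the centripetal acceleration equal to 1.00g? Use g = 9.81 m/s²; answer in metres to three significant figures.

ω = 3.66 rev/min × 2π/60 = 0.3833 rad/s.
a_c = ω²r = 1.00g ⇒ r = 1.00 × 9.81 / (0.3833)² = 9.810/0.1469 = 66.78 m.

66.8 m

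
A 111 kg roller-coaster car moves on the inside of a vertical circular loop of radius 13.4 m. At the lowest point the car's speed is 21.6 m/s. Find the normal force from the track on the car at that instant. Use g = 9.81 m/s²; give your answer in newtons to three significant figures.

At the lowest point, N points up (toward the centre) and the weight mg points down (away from the centre), so the net inward force is N − mg = mv²/r.
N = m(v²/r + g) = 111 × ((21.6)²/13.4 + 9.81) = 111 × (34.82 + 9.81) = 111 × 44.63 = 4954 N.

4950 N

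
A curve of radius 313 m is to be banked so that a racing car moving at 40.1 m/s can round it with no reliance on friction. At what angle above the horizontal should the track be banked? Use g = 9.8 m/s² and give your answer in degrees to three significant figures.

27.7°

With no friction, the horizontal component of the normal force provides the centripetal force: N sinθ = mv²/r, while N cosθ = mg vertically.
Dividing: tanθ = v²/(r g) = (40.1)²/(313 × 9.8) = 1608/3067 = 0.5242.
θ = arctan(0.5242) = 27.66°.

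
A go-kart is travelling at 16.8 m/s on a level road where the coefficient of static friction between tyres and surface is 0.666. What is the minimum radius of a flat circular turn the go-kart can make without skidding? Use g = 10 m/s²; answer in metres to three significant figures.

At the limit, μ_s m g = m v²/r, so r_min = v²/(μ_s g) = (16.8)²/(0.666 × 10.0) = 282.2/6.660 = 42.38 m.

42.4 m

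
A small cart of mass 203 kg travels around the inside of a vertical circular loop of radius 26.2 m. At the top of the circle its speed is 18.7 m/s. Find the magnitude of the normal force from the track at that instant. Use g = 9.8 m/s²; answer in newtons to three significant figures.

At the top, both N and the weight mg point inward (toward the centre), so N + mg = mv²/r.
N = m(v²/r − g) = 203 × ((18.7)²/26.2 − 9.8) = 203 × (13.35 − 9.8) = 203 × 3.547 = 720.0 N.

720 N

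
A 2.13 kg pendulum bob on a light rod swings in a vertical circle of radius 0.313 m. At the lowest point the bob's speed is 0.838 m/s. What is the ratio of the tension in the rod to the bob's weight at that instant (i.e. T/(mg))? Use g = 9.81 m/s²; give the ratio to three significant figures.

1.23

At the bottom, T − mg = mv²/r, so T = m(v²/r + g) and T/(mg) = v²/(rg) + 1 = (0.838)²/(0.313 × 9.81) + 1 = 0.2287 + 1 = 1.229.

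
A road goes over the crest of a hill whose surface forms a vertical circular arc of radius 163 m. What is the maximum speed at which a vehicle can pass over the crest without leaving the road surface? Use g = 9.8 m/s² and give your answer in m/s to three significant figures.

At the crest the centre of the circle is below the vehicle, so the net downward (centripetal) force is mg − N = mv²/r.
The vehicle leaves the road when N → 0, giving v_max = √(g r) = √(9.8 × 163) = 39.97 m/s.

40.0 m/s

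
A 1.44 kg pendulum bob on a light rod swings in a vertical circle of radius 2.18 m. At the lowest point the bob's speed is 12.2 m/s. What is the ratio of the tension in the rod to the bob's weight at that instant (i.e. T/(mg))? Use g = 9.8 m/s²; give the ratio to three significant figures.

At the bottom, T − mg = mv²/r, so T = m(v²/r + g) and T/(mg) = v²/(rg) + 1 = (12.2)²/(2.18 × 9.8) + 1 = 6.967 + 1 = 7.967.

7.97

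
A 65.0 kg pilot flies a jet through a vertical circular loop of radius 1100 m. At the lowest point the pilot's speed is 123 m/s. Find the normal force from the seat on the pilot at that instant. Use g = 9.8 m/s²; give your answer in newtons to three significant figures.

1530 N

At the lowest point, N points up (toward the centre) and the weight mg points down (away from the centre), so the net inward force is N − mg = mv²/r.
N = m(v²/r + g) = 65.0 × ((123)²/1100 + 9.8) = 65.0 × (13.75 + 9.8) = 65.0 × 23.55 = 1531 N.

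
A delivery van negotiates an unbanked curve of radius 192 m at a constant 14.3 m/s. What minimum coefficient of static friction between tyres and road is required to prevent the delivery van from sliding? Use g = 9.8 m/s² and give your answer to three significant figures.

0.109

Friction provides the centripetal force: μ_s m g = m v²/r, so μ_s = v²/(g r) = (14.30)²/(9.8 × 192) = 204.5/1882 = 0.1087.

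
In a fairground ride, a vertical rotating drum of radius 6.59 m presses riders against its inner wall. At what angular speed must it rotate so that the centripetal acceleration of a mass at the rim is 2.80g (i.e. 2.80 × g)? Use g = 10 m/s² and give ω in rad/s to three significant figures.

2.06 rad/s

Centripetal acceleration a_c = ω²r. Setting ω²r = 2.80g:
ω = √(2.80g / r) = √(2.80 × 10.0 / 6.59) = √4.249 = 2.061 rad/s.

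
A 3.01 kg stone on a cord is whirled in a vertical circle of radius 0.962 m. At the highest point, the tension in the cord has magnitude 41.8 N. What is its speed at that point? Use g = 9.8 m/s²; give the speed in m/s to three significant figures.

4.77 m/s

At the top, T + mg = mv²/r, so v = √(r(T/m + g)) = √(0.962 × (41.8/3.01 + 9.8)) = √(0.962 × 23.69) = √22.79 = 4.774 m/s.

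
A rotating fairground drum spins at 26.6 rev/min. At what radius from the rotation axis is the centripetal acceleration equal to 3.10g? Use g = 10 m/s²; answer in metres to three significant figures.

4.00 m

ω = 26.6 rev/min × 2π/60 = 2.786 rad/s.
a_c = ω²r = 3.10g ⇒ r = 3.10 × 10.0 / (2.786)² = 31.00/7.759 = 3.995 m.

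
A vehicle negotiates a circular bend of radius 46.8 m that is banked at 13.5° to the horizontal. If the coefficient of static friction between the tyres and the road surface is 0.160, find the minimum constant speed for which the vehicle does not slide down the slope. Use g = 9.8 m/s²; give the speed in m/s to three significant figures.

5.95 m/s

At the minimum speed, friction acts up the slope at its limiting value f = μN. Radially (horizontal, toward centre): N sinθ − μN cosθ = mv²/r. Vertically: N cosθ + μN sinθ = mg.
Dividing: v² = r g (sinθ − μcosθ)/(cosθ + μsinθ).
sinθ − μcosθ = 0.2334 − 0.160×0.9724 = 0.07787; cosθ + μsinθ = 0.9724 + 0.160×0.2334 = 1.010.
v² = 46.8 × 9.8 × 0.07787/1.010 = 35.37 m²/s², so v = 5.947 m/s.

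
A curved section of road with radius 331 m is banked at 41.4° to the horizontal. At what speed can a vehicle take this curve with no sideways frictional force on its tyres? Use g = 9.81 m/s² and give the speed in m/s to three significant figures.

On a frictionless banked curve, N sinθ = mv²/r and N cosθ = mg, so tanθ = v²/(rg).
v = √(r g tanθ) = √(331 × 9.81 × tan 41.4°) = √(331 × 9.81 × 0.8816) = √2863 = 53.50 m/s.

53.5 m/s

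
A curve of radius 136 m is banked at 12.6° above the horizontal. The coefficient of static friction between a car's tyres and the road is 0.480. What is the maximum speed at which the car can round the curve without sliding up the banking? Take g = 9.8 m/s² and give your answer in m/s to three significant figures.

32.4 m/s

At the maximum speed, friction acts down the slope at its limiting value f = μN. Radially (horizontal, toward centre): N sinθ + μN cosθ = mv²/r. Vertically: N cosθ − μN sinθ = mg.
Dividing: v² = r g (sinθ + μcosθ)/(cosθ − μsinθ).
sinθ + μcosθ = 0.2181 + 0.480×0.9759 = 0.6866; cosθ − μsinθ = 0.9759 − 0.480×0.2181 = 0.8712.
v² = 136 × 9.8 × 0.6866/0.8712 = 1050 m²/s², so v = 32.41 m/s.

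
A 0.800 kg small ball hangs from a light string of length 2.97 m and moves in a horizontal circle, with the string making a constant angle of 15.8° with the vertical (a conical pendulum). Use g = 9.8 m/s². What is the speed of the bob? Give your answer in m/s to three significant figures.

The radius of the circle is r = L sinθ = 2.97 × sin 15.8° = 0.8087 m.
Horizontally T sinθ = mv²/r and vertically T cosθ = mg, so tanθ = v²/(rg).
v = √(r g tanθ) = √(0.8087 × 9.8 × 0.2830) = √2.243 = 1.498 m/s.

1.50 m/s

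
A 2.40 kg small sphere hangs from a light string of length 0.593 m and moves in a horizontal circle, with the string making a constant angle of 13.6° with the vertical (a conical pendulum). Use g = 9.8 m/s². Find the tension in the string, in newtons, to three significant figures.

Vertically the bob has no acceleration, so T cosθ = mg.
T = mg/cosθ = 2.40 × 9.8 / cos 13.6° = 23.52/0.9720 = 24.20 N.

24.2 N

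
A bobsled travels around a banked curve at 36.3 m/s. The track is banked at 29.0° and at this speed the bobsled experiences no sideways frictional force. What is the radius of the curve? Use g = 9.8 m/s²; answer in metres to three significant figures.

243 m

Frictionless banking: tanθ = v²/(rg), so r = v²/(g tanθ).
r = (36.3)²/(9.8 × tan 29.0°) = 1318/(9.8 × 0.5543) = 1318/5.432 = 242.6 m.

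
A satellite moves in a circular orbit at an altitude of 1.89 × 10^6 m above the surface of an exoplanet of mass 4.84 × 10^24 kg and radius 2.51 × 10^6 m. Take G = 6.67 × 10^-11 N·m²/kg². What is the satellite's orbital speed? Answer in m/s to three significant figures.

Orbital radius r = R + h = 2.51 × 10^6 + 1.89 × 10^6 = 4.400 × 10^6 m.
Gravity supplies the centripetal force: G M m / r² = m v² / r, so v = √(GM/r).
v = √(6.67 × 10^-11 × 4.84 × 10^24 / 4.400 × 10^6) = √(7.337 × 10^7) = 8566 m/s.

8570 m/s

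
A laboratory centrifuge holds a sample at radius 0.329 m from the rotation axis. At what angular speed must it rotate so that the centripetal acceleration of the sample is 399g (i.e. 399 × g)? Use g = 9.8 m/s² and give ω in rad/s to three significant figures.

109 rad/s

Centripetal acceleration a_c = ω²r. Setting ω²r = 399g:
ω = √(399g / r) = √(399 × 9.8 / 0.329) = √11890 = 109.0 rad/s.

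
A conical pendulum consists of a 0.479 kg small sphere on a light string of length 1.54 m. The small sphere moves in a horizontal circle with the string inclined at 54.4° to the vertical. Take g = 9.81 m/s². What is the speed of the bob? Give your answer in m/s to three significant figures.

The radius of the circle is r = L sinθ = 1.54 × sin 54.4° = 1.252 m.
Horizontally T sinθ = mv²/r and vertically T cosθ = mg, so tanθ = v²/(rg).
v = √(r g tanθ) = √(1.252 × 9.81 × 1.397) = √17.16 = 4.142 m/s.

4.14 m/s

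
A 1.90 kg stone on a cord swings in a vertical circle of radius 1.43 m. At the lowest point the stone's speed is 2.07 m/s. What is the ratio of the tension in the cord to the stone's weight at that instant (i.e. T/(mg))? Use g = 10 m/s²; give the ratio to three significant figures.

At the bottom, T − mg = mv²/r, so T = m(v²/r + g) and T/(mg) = v²/(rg) + 1 = (2.07)²/(1.43 × 10.0) + 1 = 0.2996 + 1 = 1.300.

1.30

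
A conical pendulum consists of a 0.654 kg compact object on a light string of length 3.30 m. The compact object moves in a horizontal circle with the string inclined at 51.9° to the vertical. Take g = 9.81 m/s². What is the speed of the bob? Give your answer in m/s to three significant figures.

5.70 m/s

The radius of the circle is r = L sinθ = 3.30 × sin 51.9° = 2.597 m.
Horizontally T sinθ = mv²/r and vertically T cosθ = mg, so tanθ = v²/(rg).
v = √(r g tanθ) = √(2.597 × 9.81 × 1.275) = √32.49 = 5.700 m/s.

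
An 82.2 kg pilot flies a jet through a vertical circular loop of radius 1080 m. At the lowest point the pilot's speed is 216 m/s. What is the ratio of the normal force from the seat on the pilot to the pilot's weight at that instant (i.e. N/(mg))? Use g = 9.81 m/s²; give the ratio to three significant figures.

5.40

At the bottom, N − mg = mv²/r, so N = m(v²/r + g) and N/(mg) = v²/(rg) + 1 = (216)²/(1080 × 9.81) + 1 = 4.404 + 1 = 5.404.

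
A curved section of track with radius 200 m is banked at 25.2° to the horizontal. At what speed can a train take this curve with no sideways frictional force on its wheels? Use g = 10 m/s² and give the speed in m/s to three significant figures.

30.7 m/s

On a frictionless banked curve, N sinθ = mv²/r and N cosθ = mg, so tanθ = v²/(rg).
v = √(r g tanθ) = √(200 × 10.0 × tan 25.2°) = √(200 × 10.0 × 0.4706) = √941.1 = 30.68 m/s.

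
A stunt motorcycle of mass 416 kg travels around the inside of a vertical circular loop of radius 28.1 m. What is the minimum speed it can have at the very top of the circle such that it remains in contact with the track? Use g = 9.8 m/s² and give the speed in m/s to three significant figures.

At the top, both weight mg and N point toward the centre: N + mg = mv²/r.
At minimum speed N → 0, so mg = mv_min²/r ⇒ v_min = √(g r) = √(9.8 × 28.1) = 16.59 m/s.

16.6 m/s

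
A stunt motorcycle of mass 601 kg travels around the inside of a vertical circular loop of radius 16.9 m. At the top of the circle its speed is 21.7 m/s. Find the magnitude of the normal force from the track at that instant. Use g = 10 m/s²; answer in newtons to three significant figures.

10700 N

At the top, both N and the weight mg point inward (toward the centre), so N + mg = mv²/r.
N = m(v²/r − g) = 601 × ((21.7)²/16.9 − 10.0) = 601 × (27.86 − 10.0) = 601 × 17.86 = 10740 N.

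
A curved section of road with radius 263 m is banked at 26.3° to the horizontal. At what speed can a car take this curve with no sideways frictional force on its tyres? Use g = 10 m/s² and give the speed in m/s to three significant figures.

On a frictionless banked curve, N sinθ = mv²/r and N cosθ = mg, so tanθ = v²/(rg).
v = √(r g tanθ) = √(263 × 10.0 × tan 26.3°) = √(263 × 10.0 × 0.4942) = √1300 = 36.05 m/s.

36.1 m/s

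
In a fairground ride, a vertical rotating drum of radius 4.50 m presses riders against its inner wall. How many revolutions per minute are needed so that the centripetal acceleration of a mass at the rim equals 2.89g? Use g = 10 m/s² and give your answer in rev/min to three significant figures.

24.2 rev/min

Require ω²r = 2.89g, so ω = √(2.89 × 10.0/4.50) = 2.534 rad/s.
In rev/min: ω × 60/(2π) = 2.534 × 60/(2π) = 24.20 rev/min.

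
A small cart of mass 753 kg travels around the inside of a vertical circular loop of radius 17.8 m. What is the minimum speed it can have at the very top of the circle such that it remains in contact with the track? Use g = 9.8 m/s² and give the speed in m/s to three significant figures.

13.2 m/s

At the highest point the centre is directly below, so both the weight and N act inward: N + mg = mv²/r.
At minimum speed N → 0, so mg = mv_min²/r ⇒ v_min = √(g r) = √(9.8 × 17.8) = 13.21 m/s.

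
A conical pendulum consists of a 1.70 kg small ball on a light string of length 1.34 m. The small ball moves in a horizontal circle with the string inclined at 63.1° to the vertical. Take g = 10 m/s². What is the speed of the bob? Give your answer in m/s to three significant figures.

The radius of the circle is r = L sinθ = 1.34 × sin 63.1° = 1.195 m.
Horizontally T sinθ = mv²/r and vertically T cosθ = mg, so tanθ = v²/(rg).
v = √(r g tanθ) = √(1.195 × 10.0 × 1.971) = √23.55 = 4.853 m/s.

4.85 m/s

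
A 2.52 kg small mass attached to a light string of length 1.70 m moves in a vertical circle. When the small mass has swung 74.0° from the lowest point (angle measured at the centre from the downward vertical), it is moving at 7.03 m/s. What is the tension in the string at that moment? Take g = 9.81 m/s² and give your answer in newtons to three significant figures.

80.1 N

Take the radial direction toward the centre of the circle as positive. The component of the weight along the string toward the centre is −mg cos φ (φ measured from the bottom), so Newton's second law along the string gives T − mg cos φ = m v²/r.
cos 74.0° = 0.2756, so T = m(v²/r + g cos φ) = 2.52 × ((7.03)²/1.70 + 9.81 × 0.2756) = 2.52 × (29.07 + (2.704)) = 2.52 × 31.78 = 80.07 N.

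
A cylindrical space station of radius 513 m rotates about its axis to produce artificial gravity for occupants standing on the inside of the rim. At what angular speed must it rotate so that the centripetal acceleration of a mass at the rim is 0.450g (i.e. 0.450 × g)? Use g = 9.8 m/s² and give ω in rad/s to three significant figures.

0.0927 rad/s

Centripetal acceleration a_c = ω²r. Setting ω²r = 0.450g:
ω = √(0.450g / r) = √(0.450 × 9.8 / 513) = √0.008596 = 0.09272 rad/s.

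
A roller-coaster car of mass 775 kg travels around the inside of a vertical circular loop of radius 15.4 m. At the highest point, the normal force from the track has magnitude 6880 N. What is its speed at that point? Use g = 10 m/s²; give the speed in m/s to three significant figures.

At the top, N + mg = mv²/r, so v = √(r(N/m + g)) = √(15.4 × (6880/775 + 10.0)) = √(15.4 × 18.88) = √290.7 = 17.05 m/s.

17.1 m/s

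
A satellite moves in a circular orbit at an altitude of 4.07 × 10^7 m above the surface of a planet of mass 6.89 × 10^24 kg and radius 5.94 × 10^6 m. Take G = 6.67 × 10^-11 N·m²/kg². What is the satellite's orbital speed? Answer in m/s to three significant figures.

Orbital radius r = R + h = 5.94 × 10^6 + 4.07 × 10^7 = 4.664 × 10^7 m.
Gravity supplies the centripetal force: G M m / r² = m v² / r, so v = √(GM/r).
v = √(6.67 × 10^-11 × 6.89 × 10^24 / 4.664 × 10^7) = √(9.853 × 10^6) = 3139 m/s.

3140 m/s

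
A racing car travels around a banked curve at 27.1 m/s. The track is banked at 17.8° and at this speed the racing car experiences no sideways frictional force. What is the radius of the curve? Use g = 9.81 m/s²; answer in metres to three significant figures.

233 m

Frictionless banking: tanθ = v²/(rg), so r = v²/(g tanθ).
r = (27.1)²/(9.81 × tan 17.8°) = 734.4/(9.81 × 0.3211) = 734.4/3.150 = 233.2 m.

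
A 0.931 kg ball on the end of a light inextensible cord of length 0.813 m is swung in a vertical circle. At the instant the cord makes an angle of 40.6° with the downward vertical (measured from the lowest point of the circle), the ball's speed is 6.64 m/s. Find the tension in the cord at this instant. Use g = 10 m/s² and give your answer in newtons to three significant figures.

57.6 N

Take the radial direction toward the centre of the circle as positive. The component of the weight along the string toward the centre is −mg cos φ (φ measured from the bottom), so Newton's second law along the string gives T − mg cos φ = m v²/r.
cos 40.6° = 0.7593, so T = m(v²/r + g cos φ) = 0.931 × ((6.64)²/0.813 + 10.0 × 0.7593) = 0.931 × (54.23 + (7.593)) = 0.931 × 61.82 = 57.56 N.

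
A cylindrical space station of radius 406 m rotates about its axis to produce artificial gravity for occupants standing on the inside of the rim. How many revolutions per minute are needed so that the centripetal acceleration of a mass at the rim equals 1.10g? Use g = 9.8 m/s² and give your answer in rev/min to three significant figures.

1.56 rev/min

Require ω²r = 1.10g, so ω = √(1.10 × 9.8/406) = 0.1629 rad/s.
In rev/min: ω × 60/(2π) = 0.1629 × 60/(2π) = 1.556 rev/min.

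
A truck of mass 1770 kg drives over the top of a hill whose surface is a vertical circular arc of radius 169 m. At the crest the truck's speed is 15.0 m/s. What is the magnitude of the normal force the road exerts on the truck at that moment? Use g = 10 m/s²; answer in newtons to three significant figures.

15300 N

At the crest the centripetal acceleration points downward (toward the centre of the arc), so mg − N = mv²/r.
N = m(g − v²/r) = 1770 × (10.0 − (15.0)²/169) = 1770 × (10.0 − 1.331) = 1770 × 8.669 = 15340 N.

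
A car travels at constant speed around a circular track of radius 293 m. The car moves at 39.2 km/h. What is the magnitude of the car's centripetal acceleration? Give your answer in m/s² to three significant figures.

0.405 m/s²

v = 39.2 km/h = 39.2/3.6 = 10.89 m/s.
a_c = v²/r = (10.89)²/293 = 118.6/293 = 0.4047 m/s².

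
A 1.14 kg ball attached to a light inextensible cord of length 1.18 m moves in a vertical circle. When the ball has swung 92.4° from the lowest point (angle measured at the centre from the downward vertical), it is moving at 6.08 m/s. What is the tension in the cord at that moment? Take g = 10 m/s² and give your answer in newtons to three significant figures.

Take the radial direction toward the centre of the circle as positive. The component of the weight along the string toward the centre is −mg cos φ (φ measured from the bottom), so Newton's second law along the string gives T − mg cos φ = m v²/r.
cos 92.4° = -0.04188, so T = m(v²/r + g cos φ) = 1.14 × ((6.08)²/1.18 + 10.0 × -0.04188) = 1.14 × (31.33 + (-0.4188)) = 1.14 × 30.91 = 35.24 N.

35.2 N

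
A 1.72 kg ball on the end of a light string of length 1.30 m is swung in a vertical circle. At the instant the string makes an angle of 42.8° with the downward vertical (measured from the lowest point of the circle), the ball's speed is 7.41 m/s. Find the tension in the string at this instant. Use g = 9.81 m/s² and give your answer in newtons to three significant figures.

85.0 N

Take the radial direction toward the centre of the circle as positive. The component of the weight along the string toward the centre is −mg cos φ (φ measured from the bottom), so Newton's second law along the string gives T − mg cos φ = m v²/r.
cos 42.8° = 0.7337, so T = m(v²/r + g cos φ) = 1.72 × ((7.41)²/1.30 + 9.81 × 0.7337) = 1.72 × (42.24 + (7.198)) = 1.72 × 49.43 = 85.03 N.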